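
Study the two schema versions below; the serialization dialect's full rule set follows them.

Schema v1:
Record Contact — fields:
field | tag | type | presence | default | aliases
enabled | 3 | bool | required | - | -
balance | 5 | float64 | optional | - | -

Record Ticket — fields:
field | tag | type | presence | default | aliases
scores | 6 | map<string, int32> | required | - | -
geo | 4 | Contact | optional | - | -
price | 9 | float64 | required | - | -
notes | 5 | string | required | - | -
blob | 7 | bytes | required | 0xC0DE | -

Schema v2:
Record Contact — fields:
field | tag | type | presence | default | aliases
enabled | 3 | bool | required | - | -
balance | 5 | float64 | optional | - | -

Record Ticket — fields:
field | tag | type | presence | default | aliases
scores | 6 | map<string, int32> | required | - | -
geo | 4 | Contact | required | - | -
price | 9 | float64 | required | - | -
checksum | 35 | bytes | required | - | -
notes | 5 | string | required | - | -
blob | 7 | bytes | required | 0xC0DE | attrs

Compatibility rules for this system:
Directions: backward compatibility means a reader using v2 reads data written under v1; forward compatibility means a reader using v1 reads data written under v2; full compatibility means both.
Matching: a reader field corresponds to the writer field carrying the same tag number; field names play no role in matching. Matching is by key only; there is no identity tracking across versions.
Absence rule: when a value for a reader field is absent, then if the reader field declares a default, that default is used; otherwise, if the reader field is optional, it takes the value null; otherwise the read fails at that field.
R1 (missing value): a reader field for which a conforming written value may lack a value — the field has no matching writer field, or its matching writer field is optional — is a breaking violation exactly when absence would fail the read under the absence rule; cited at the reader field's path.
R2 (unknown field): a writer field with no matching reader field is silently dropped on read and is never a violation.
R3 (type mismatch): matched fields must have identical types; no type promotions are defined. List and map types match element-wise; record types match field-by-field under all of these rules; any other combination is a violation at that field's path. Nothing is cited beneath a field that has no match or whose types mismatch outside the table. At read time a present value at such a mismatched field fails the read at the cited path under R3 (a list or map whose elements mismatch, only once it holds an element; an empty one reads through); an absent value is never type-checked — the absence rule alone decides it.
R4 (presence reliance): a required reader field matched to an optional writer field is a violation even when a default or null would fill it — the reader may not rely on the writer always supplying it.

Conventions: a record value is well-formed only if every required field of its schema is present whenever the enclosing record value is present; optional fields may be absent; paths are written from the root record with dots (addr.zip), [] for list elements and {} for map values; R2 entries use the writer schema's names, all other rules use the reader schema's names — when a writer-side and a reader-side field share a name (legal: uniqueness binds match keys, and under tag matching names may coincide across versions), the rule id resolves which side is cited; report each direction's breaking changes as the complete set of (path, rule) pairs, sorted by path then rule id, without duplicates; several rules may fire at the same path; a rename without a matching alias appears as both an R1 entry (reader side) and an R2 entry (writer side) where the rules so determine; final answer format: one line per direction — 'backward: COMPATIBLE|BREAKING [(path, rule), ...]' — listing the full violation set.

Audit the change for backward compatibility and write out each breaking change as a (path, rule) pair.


arrows below run writer -> reader for Ticket
backward analysis of Ticket with v2 as reader and v1 as writer:
  scores: map<string, int32> -> map<string, int32>, writer required; from scores
  geo: Contact -> Contact, writer optional; from geo
  price: float64 -> float64, writer required; from price
  no writer field matches reader checksum
  notes: string -> string, writer required; from notes
  blob: bytes -> bytes, writer required; from blob
  geo.enabled: bool -> bool, writer required; from geo.enabled
  geo.balance: float64 -> float64, writer optional; from geo.balance
  violation R1 at checksum
  violation R1 at geo
  violation R4 at geo
  => backward: BREAKING (3)

backward: BREAKING [(checksum, R1), (geo, R1), (geo, R4)]


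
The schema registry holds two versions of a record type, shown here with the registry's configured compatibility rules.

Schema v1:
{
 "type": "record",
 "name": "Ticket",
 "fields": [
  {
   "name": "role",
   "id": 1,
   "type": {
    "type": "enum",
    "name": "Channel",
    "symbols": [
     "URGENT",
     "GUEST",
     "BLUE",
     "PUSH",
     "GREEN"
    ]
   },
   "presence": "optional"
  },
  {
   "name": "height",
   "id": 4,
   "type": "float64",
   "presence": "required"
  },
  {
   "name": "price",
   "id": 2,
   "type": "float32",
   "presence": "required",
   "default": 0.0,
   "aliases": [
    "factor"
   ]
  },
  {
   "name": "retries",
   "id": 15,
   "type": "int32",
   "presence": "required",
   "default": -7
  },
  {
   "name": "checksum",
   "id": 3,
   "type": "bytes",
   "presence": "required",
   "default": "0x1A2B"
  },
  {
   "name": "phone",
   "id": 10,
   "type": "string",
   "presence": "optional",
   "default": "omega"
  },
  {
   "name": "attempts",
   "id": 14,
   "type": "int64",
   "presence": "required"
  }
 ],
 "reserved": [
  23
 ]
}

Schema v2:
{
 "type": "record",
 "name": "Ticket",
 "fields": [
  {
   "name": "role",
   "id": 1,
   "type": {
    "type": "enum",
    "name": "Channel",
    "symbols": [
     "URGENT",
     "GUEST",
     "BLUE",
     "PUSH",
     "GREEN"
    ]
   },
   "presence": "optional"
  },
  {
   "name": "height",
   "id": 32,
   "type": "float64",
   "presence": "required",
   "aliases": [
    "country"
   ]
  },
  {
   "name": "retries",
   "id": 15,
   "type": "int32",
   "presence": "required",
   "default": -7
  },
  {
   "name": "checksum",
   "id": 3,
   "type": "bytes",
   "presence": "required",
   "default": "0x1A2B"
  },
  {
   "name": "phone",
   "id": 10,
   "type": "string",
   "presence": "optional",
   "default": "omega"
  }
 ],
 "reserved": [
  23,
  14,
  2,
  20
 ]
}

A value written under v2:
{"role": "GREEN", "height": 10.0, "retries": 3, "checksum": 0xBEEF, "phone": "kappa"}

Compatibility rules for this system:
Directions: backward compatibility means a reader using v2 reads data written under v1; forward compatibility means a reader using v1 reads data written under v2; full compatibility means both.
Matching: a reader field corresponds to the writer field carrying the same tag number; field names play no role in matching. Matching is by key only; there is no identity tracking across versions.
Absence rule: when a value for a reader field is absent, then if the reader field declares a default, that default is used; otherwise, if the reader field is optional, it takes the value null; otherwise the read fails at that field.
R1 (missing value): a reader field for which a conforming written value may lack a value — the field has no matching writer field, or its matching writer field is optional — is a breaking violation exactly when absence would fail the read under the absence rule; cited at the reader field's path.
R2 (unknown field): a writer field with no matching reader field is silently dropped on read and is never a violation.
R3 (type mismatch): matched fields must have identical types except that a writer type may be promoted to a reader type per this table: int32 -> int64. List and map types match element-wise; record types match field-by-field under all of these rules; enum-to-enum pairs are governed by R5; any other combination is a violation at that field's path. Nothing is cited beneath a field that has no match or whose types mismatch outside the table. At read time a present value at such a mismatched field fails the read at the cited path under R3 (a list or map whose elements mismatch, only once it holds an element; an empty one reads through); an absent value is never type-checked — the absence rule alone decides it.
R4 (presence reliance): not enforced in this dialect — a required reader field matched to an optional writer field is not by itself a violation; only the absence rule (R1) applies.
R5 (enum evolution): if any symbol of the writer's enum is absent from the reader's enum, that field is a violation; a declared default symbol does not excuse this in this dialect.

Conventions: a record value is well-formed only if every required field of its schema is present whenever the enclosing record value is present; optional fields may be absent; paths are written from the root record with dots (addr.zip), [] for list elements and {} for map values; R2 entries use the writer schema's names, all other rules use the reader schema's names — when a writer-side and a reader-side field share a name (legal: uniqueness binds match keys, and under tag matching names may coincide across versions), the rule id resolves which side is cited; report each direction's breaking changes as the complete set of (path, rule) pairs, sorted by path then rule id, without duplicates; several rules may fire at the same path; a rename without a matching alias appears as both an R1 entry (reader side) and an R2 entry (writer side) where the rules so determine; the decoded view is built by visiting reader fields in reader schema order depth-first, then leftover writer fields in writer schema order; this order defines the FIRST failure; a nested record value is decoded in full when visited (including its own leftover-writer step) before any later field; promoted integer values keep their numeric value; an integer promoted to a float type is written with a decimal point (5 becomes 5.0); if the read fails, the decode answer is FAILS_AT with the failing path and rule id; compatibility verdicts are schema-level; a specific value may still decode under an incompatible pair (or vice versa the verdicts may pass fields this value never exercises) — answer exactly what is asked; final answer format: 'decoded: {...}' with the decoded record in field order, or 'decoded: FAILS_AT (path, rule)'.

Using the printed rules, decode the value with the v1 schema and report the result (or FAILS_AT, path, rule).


arrows below run writer -> reader for Ticket
migrating the Ticket value to v1:
  role := "GREEN"
  read fails at height under R1 (no fill)
  => FAILS_AT (height, R1)
checking off the Ticket differences that do not matter here:
  removed field attempts from record Ticket (its key 14 joins the reserved list) -> shifts the Ticket verdicts, not this decode
  removed field price from record Ticket (its key 2 joins the reserved list) -> no rule fires on it and the decoded Ticket view is identical with or without it

decoded: FAILS_AT (height, R1)


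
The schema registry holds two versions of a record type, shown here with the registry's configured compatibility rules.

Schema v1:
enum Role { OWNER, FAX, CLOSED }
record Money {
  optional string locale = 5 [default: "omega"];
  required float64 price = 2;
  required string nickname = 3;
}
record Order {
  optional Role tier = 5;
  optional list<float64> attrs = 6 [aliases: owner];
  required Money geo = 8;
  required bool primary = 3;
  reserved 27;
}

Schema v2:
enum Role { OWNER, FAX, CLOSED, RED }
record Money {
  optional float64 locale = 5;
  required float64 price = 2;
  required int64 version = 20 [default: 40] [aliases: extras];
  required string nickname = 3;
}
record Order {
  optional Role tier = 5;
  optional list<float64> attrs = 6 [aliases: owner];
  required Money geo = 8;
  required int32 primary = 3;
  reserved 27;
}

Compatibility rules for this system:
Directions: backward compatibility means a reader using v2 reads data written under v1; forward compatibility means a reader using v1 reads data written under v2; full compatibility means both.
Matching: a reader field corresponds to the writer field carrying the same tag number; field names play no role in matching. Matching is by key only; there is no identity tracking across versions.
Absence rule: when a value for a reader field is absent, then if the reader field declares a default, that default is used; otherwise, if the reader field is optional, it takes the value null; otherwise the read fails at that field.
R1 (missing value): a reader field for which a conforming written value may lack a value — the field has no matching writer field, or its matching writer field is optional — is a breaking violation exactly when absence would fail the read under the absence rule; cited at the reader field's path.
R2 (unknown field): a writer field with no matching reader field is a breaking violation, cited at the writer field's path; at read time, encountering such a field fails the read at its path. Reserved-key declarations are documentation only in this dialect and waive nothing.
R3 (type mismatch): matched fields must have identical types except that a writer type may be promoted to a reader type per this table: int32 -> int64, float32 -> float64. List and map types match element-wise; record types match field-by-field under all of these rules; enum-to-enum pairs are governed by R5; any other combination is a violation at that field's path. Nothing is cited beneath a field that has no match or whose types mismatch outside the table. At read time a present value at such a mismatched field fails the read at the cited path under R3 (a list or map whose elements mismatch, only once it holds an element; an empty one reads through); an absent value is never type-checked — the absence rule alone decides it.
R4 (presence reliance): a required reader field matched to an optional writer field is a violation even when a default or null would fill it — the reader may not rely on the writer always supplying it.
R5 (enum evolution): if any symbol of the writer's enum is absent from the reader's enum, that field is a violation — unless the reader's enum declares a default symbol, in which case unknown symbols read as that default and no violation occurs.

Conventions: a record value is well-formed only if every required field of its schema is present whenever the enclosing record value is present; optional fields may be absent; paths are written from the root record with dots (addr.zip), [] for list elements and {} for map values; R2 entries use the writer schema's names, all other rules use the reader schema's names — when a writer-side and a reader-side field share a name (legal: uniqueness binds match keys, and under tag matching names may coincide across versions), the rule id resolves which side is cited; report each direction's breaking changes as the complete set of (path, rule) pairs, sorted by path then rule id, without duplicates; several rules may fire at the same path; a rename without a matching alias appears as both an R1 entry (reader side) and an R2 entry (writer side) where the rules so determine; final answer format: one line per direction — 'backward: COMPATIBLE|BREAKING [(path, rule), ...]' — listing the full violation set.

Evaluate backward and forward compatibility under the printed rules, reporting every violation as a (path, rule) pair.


arrows below run writer -> reader for Order
checking backward for Order: reader v2 against writer v1:
  Role -> Role, writer optional: tier aligns to tier
  list<float64> -> list<float64>, writer optional: attrs aligns to attrs
  Money -> Money, writer required: geo aligns to geo
  bool -> int32, writer required: primary aligns to primary
  string -> float64, writer optional: geo.locale aligns to geo.locale
  float64 -> float64, writer required: geo.price aligns to geo.price
  geo.version: no writer-side match
  string -> string, writer required: geo.nickname aligns to geo.nickname
  violation R3 at geo.locale
  violation R3 at primary
  => backward verdict for Order: BREAKING, 2 violation(s)
checking forward for Order: reader v1 against writer v2:
  Role -> Role, writer optional: tier aligns to tier
  list<float64> -> list<float64>, writer optional: attrs aligns to attrs
  Money -> Money, writer required: geo aligns to geo
  int32 -> bool, writer required: primary aligns to primary
  float64 -> string, writer optional: geo.locale aligns to geo.locale
  float64 -> float64, writer required: geo.price aligns to geo.price
  string -> string, writer required: geo.nickname aligns to geo.nickname
  leftover writer field: geo.version
  violation R3 at geo.locale
  violation R2 at geo.version
  violation R3 at primary
  violation R5 at tier
  => forward verdict for Order: BREAKING, 4 violation(s)

backward: BREAKING [(geo.locale, R3), (primary, R3)]; forward: BREAKING [(geo.locale, R3), (geo.version, R2), (primary, R3), (tier, R5)]


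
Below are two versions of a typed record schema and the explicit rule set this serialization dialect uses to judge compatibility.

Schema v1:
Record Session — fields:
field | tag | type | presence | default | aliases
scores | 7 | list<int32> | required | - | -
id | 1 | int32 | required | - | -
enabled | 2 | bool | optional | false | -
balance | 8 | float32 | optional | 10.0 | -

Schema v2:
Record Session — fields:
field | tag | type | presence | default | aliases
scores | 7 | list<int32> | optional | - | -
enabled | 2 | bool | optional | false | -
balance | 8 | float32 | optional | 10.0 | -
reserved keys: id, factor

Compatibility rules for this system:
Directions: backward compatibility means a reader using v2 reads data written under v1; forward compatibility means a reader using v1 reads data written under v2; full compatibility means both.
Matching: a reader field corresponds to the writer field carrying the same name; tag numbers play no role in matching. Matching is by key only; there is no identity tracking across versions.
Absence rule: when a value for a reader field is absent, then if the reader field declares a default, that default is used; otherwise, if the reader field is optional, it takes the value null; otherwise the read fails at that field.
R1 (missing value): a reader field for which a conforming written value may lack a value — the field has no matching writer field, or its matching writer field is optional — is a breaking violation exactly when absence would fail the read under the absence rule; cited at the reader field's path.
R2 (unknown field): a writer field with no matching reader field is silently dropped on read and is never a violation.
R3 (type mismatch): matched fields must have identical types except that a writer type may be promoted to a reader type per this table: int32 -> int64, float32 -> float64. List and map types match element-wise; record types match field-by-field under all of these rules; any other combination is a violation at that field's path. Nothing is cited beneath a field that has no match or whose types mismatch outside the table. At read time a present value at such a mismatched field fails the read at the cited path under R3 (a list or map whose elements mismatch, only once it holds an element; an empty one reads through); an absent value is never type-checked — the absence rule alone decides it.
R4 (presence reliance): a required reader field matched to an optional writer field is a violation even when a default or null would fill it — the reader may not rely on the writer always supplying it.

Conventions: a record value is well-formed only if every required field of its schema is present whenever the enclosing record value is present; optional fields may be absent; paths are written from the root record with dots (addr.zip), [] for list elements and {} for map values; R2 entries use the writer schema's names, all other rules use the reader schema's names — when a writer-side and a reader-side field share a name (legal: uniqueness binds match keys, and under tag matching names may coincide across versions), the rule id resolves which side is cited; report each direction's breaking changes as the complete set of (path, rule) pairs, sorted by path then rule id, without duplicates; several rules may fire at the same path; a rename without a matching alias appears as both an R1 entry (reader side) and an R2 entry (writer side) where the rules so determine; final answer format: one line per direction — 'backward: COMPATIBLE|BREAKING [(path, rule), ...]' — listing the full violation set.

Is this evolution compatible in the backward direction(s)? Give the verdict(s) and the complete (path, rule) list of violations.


backward: COMPATIBLE []

in Session below, arrows point writer -> reader
backward pass over Session, reader schema v2, writer schema v1:
  list<int32> -> list<int32>, writer required: scores aligns to scores
  bool -> bool, writer optional: enabled aligns to enabled
  float32 -> float32, writer optional: balance aligns to balance
  writer id: unknown to reader
  => backward: COMPATIBLE
remaining Session differences; none change what is asked:
  removed field id from record Session (its key "id" joins the reserved list) -> matters only for Session's forward compatibility — outside the asked direction
  field scores in record Session: required changed to optional -> matters only for Session's forward compatibility — outside the asked direction


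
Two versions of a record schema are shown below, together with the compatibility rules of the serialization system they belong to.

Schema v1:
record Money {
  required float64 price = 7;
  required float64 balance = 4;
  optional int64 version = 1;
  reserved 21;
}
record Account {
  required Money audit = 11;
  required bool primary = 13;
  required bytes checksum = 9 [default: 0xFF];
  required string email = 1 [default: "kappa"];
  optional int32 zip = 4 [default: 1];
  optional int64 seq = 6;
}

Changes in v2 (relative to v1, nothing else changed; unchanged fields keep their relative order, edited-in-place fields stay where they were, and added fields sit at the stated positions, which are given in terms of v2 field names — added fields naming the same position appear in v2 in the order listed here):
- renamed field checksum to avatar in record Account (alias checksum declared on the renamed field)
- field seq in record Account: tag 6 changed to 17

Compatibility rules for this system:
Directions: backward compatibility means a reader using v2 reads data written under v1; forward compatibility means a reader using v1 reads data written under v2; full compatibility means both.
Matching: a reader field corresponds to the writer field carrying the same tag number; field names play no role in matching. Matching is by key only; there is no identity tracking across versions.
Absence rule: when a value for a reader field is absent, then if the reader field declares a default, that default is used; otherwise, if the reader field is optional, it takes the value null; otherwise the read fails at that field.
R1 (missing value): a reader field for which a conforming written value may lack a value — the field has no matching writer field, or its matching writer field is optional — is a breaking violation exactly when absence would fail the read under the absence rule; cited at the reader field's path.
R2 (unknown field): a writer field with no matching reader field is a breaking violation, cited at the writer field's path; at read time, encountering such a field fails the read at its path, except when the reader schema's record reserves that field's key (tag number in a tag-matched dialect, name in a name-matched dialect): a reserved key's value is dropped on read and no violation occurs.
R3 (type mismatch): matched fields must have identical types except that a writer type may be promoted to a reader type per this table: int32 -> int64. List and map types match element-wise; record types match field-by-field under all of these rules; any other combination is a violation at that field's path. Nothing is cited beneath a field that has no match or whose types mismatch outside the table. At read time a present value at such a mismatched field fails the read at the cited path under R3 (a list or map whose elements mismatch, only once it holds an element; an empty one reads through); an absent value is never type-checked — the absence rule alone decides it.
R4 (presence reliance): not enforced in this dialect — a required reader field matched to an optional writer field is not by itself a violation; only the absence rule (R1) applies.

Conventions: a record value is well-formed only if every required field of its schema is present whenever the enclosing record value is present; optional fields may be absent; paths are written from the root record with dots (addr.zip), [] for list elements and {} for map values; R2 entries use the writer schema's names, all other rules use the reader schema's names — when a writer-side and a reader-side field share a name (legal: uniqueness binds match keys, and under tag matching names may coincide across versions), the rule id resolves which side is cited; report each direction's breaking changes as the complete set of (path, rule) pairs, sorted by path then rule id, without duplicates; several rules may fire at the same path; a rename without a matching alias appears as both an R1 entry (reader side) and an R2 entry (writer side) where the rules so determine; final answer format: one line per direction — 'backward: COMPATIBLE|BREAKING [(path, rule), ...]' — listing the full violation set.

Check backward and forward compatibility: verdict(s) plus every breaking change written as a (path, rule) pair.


backward: BREAKING [(seq, R2)]; forward: BREAKING [(seq, R2)]

arrows below run writer -> reader for Account
backward analysis of Account with v2 as reader and v1 as writer:
  audit: Money -> Money, writer required; from audit
  primary: bool -> bool, writer required; from primary
  avatar: bytes -> bytes, writer required; from checksum
  email: string -> string, writer required; from email
  zip: int32 -> int32, writer optional; from zip
  seq: no writer match
  seq (writer side), unknown to reader
  audit.price: float64 -> float64, writer required; from audit.price
  audit.balance: float64 -> float64, writer required; from audit.balance
  audit.version: int64 -> int64, writer optional; from audit.version
  R2 fires at seq
  backward on Account therefore BREAKING (1)
forward analysis of Account with v1 as reader and v2 as writer:
  audit: Money -> Money, writer required; from audit
  primary: bool -> bool, writer required; from primary
  checksum: bytes -> bytes, writer required; from avatar
  email: string -> string, writer required; from email
  zip: int32 -> int32, writer optional; from zip
  seq: no writer match
  seq (writer side), unknown to reader
  audit.price: float64 -> float64, writer required; from audit.price
  audit.balance: float64 -> float64, writer required; from audit.balance
  audit.version: int64 -> int64, writer optional; from audit.version
  R2 fires at seq
  forward on Account therefore BREAKING (1)


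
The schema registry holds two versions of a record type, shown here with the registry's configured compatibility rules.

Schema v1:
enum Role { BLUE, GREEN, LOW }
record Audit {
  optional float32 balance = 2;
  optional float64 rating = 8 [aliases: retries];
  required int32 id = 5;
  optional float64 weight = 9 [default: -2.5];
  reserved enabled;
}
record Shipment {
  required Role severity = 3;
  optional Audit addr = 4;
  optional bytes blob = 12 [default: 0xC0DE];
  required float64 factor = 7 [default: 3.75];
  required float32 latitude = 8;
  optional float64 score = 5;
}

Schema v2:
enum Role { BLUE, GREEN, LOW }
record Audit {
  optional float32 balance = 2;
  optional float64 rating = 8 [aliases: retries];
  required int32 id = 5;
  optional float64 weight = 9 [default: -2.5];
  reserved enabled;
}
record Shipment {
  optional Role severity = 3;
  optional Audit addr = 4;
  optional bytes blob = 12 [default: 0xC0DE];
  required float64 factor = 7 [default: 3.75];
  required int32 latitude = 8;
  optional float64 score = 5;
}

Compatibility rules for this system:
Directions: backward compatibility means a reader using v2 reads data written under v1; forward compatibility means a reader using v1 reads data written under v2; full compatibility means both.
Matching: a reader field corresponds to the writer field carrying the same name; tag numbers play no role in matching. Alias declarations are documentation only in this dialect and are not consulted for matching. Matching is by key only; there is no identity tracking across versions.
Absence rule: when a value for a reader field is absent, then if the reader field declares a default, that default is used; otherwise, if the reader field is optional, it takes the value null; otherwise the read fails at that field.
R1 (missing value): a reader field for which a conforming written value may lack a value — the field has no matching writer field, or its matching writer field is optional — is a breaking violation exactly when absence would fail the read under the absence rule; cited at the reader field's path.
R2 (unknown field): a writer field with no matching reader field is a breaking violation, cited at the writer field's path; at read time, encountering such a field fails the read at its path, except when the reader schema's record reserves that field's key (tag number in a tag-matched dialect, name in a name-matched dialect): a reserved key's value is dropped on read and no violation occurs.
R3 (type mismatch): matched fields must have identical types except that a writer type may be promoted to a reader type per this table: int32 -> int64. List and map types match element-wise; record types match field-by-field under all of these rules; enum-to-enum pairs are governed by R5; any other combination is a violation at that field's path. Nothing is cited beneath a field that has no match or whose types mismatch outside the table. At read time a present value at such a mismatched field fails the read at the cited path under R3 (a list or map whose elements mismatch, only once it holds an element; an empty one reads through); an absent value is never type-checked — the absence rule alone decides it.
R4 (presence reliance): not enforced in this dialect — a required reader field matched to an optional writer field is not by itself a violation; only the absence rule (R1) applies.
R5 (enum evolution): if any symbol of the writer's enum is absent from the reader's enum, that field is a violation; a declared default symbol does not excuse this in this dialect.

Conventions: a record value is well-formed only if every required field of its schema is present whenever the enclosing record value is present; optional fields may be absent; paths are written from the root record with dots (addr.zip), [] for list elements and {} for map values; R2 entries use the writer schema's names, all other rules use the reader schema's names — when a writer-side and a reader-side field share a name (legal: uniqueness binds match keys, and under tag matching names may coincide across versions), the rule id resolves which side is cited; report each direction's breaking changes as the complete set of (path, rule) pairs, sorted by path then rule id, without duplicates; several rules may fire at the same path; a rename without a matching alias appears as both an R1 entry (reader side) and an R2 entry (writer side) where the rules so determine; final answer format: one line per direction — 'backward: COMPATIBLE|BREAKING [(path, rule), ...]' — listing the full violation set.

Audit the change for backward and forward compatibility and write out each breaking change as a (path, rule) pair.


the writer's type comes first in each Shipment pair
backward for Shipment (reader v2, writer v1):
  severity: paired with writer severity (Role -> Role; writer required)
  addr: paired with writer addr (Audit -> Audit; writer optional)
  blob: paired with writer blob (bytes -> bytes; writer optional)
  factor: paired with writer factor (float64 -> float64; writer required)
  latitude: paired with writer latitude (float32 -> int32; writer required)
  score: paired with writer score (float64 -> float64; writer optional)
  addr.balance: paired with writer addr.balance (float32 -> float32; writer optional)
  addr.rating: paired with writer addr.rating (float64 -> float64; writer optional)
  addr.id: paired with writer addr.id (int32 -> int32; writer required)
  addr.weight: paired with writer addr.weight (float64 -> float64; writer optional)
  rule R3 violated at latitude
  => backward verdict for Shipment: BREAKING, 1 violation(s)
forward for Shipment (reader v1, writer v2):
  severity: paired with writer severity (Role -> Role; writer optional)
  addr: paired with writer addr (Audit -> Audit; writer optional)
  blob: paired with writer blob (bytes -> bytes; writer optional)
  factor: paired with writer factor (float64 -> float64; writer required)
  latitude: paired with writer latitude (int32 -> float32; writer required)
  score: paired with writer score (float64 -> float64; writer optional)
  addr.balance: paired with writer addr.balance (float32 -> float32; writer optional)
  addr.rating: paired with writer addr.rating (float64 -> float64; writer optional)
  addr.id: paired with writer addr.id (int32 -> int32; writer required)
  addr.weight: paired with writer addr.weight (float64 -> float64; writer optional)
  rule R3 violated at latitude
  rule R1 violated at severity
  => forward verdict for Shipment: BREAKING, 2 violation(s)

backward: BREAKING [(latitude, R3)]; forward: BREAKING [(latitude, R3), (severity, R1)]


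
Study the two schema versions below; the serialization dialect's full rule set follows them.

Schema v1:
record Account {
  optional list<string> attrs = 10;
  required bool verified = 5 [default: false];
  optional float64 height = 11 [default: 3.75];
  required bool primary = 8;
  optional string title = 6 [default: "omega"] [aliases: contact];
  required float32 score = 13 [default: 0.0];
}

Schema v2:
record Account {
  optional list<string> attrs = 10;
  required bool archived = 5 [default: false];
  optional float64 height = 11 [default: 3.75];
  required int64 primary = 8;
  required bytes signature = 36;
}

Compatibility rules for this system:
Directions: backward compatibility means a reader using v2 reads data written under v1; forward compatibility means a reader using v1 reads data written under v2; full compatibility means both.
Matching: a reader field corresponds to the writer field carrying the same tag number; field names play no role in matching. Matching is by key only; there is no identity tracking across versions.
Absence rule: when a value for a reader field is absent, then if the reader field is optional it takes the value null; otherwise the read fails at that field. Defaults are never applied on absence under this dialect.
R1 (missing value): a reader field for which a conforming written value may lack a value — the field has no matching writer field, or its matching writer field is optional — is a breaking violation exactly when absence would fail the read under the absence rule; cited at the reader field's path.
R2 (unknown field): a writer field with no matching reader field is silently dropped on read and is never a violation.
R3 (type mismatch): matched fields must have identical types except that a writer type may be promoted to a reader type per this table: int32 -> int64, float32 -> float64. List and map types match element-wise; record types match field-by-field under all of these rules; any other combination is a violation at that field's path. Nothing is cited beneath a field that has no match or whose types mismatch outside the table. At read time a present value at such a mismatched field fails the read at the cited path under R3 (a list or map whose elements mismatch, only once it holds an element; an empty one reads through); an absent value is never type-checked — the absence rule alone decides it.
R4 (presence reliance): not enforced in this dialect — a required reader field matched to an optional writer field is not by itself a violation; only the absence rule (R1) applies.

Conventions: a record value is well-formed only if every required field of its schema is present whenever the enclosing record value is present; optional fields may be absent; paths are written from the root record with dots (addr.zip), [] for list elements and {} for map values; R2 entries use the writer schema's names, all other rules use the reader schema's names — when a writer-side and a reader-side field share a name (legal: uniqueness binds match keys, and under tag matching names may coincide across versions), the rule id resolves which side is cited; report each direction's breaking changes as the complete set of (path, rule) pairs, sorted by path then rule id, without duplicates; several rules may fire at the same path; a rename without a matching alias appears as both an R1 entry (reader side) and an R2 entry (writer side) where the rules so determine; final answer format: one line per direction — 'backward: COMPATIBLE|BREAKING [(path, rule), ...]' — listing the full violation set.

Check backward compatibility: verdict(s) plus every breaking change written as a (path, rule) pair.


in Account below, arrows point writer -> reader
checking backward for Account: reader v2 against writer v1:
  list<string> -> list<string>, writer optional: attrs aligns to attrs
  bool -> bool, writer required: archived aligns to verified
  float64 -> float64, writer optional: height aligns to height
  bool -> int64, writer required: primary aligns to primary
  signature has no writer counterpart
  writer title: unknown to reader
  writer score: unknown to reader
  rule R3 violated at primary
  rule R1 violated at signature
  => backward: BREAKING (2)
the rest of the Account diff is inert for this question:
  renamed field verified to archived in record Account -> no rule fires on it in Account's dialect; the asked verdict holds
  removed field title from record Account -> no rule fires on it in Account's dialect; the asked verdict holds
  removed field score from record Account -> matters only for Account's forward compatibility — outside the asked direction

backward: BREAKING [(primary, R3), (signature, R1)]


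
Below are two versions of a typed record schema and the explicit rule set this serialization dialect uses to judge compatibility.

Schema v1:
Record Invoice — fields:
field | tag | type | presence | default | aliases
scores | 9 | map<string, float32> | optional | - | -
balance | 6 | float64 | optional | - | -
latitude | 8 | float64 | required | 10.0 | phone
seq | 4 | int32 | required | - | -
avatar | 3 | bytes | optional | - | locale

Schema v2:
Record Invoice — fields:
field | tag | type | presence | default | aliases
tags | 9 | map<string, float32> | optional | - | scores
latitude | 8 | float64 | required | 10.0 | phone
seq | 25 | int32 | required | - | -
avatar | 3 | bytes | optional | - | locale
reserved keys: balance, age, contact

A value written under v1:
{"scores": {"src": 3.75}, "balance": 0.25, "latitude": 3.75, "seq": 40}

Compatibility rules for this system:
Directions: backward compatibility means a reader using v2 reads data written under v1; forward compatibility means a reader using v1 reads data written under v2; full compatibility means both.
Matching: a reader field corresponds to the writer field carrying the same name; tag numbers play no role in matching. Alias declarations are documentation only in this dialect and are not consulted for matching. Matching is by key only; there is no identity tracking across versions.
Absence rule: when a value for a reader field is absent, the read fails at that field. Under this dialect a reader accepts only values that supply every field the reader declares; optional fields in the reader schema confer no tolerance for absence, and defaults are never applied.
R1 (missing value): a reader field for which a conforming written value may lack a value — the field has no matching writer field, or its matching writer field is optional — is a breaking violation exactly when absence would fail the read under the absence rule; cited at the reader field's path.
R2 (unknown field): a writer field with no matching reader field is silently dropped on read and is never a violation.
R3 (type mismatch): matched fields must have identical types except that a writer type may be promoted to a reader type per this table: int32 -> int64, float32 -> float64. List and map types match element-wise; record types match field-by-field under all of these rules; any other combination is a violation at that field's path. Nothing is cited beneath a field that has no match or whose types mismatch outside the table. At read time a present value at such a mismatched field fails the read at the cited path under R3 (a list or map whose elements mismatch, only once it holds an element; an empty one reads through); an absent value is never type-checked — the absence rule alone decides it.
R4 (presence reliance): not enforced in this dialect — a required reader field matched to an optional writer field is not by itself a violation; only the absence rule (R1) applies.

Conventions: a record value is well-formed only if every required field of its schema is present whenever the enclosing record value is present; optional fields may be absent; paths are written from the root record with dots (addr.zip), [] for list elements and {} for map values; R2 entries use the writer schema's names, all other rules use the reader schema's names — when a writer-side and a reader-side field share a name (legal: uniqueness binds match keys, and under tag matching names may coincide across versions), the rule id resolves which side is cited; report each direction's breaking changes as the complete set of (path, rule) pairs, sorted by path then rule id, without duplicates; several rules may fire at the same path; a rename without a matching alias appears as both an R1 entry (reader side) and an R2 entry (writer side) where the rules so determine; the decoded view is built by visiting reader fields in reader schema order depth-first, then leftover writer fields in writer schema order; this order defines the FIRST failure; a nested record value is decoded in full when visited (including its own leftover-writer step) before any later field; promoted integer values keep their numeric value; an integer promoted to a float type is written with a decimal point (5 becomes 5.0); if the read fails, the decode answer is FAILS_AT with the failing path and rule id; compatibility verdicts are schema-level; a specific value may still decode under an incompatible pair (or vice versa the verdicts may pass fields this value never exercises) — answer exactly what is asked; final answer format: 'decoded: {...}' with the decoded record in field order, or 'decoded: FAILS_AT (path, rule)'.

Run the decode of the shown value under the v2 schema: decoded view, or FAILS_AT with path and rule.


decoded: FAILS_AT (tags, R1)

each type pair in Invoice: writer, then reader
decode walk for Invoice under reader schema v2:
  read fails at tags under R1 (no fill)
  => FAILS_AT (tags, R1)
diffs on Invoice not affecting the asked answer:
  removed field balance from record Invoice (its key "balance" joins the reserved list) -> changes Invoice's schema-level verdicts only — the decode of this value is the same
  field seq in record Invoice: tag 4 changed to 25 -> fires no rule on Invoice under this dialect and leaves the result unchanged
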